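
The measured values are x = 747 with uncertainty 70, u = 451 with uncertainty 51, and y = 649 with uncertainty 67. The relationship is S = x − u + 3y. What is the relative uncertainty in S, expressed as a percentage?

Each term contributes (cᵢ δxᵢ)² to (δS)²:
  (δx)² = 4900;  (δu)² = 2600;  (3·δy)² = 40400
δS = √(47900) = 219
S = 2240, so δS/S = 219/2240 = 0.0976.

9.76%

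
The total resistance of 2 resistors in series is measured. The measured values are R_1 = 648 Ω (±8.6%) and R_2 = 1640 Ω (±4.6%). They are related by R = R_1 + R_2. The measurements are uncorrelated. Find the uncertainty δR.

For a sum/difference, combine absolute errors in quadrature:
  (δR_1)² = 3110;  (δR_2)² = 5690
δR = √(8800) = 93.8 Ω

93.8 Ω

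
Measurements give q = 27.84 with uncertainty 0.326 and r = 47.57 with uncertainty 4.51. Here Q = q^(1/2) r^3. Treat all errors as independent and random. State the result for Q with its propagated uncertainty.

Products/powers → add relative errors in quadrature, weighted by exponent:
  (½·δq/q)² = (0.5×0.0117)² = 3.43e-05;  (3·δr/r)² = (3×0.0948)² = 0.0809
δQ/Q = √(0.0809) = 0.284
Q = 568000, so δQ = 0.284 × 568000 = 1.62e+05.

(5.680 ± 1.62) × 10^5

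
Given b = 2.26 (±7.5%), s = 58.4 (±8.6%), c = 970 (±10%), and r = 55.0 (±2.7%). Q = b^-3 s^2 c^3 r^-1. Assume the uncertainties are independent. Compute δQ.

2.03e+09

Relative error in a monomial: (δQ/Q)² = Σ (nᵢ · δxᵢ/xᵢ)².
  (-3·δb/b)² = (-3×0.0750)² = 0.0506;  (2·δs/s)² = (2×0.0860)² = 0.0296;  (3·δc/c)² = (3×0.100)² = 0.0900;  (-1·δr/r)² = (-1×0.0270)² = 0.000729
δQ/Q = √(0.171) = 0.413
Q = 4.9e+09, so δQ = 0.413 × 4.9e+09 = 2.03e+09.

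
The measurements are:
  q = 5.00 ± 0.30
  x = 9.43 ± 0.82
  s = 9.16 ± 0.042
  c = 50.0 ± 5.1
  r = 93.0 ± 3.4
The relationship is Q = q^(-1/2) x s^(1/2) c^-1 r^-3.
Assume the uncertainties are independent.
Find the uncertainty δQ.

For a monomial Q ∝ q^(-1/2), x, s^(1/2), c^-1, r^-3, fractional errors add in quadrature:
  (−½·δq/q)² = (-0.5×0.0600)² = 0.000900;  (1·δx/x)² = (1×0.0870)² = 0.00756;  (½·δs/s)² = (0.5×0.00459)² = 5.26e-06;  (-1·δc/c)² = (-1×0.102)² = 0.0104;  (-3·δr/r)² = (-3×0.0366)² = 0.0120
δQ/Q = √(0.0309) = 0.176
Q = 3.17e-07, so δQ = 0.176 × 3.17e-07 = 5.58e-08.

5.58e-08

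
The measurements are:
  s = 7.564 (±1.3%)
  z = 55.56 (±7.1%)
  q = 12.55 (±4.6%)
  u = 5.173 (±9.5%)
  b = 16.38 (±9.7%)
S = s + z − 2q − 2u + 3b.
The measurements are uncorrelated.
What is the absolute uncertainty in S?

6.37

Sums and differences: (δS)² = Σ (cᵢ δxᵢ)².
  (δs)² = 0.00967;  (δz)² = 15.6;  (2·δq)² = 1.33;  (2·δu)² = 0.966;  (3·δb)² = 22.7
δS = √(40.6) = 6.37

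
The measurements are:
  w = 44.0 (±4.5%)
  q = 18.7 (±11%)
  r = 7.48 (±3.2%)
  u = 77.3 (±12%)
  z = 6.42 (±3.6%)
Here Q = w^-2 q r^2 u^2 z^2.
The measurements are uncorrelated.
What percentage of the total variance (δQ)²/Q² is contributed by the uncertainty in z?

5.95%

(δQ/Q)² = (-2·δw/w)² + (1·δq/q)² + (2·δr/r)² + (2·δu/u)² + (2·δz/z)²
  w term: (-2×0.0450)² = 0.00810
  q term: (1×0.110)² = 0.0121
  r term: (2×0.0320)² = 0.00410
  u term: (2×0.120)² = 0.0576
  z term: (2×0.0360)² = 0.00518
Total = 0.0871. Share from z = 0.00518/0.0871 = 0.0595.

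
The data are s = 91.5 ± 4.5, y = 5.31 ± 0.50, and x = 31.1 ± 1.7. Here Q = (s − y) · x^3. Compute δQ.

4.46e+05

Let u = s − y = 86.2. δu = √(δs² + δy²) = √(20.2 + 0.250) = 4.53, so δu/u = 0.0525.
Q is then a monomial in u, x:
δQ/Q = √((δu/u)² + (3·δx/x)²) = √(0.00276 + 0.0269) = 0.172
Q = 2.59e+06, so δQ = 0.172 × 2.59e+06 = 4.46e+05.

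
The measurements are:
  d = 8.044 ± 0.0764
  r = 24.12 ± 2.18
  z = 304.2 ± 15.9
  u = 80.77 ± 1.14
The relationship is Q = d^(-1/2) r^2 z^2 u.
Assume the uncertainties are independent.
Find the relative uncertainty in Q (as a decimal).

0.209

Relative error in a monomial: (δQ/Q)² = Σ (nᵢ · δxᵢ/xᵢ)².
  (−½·δd/d)² = (-0.5×0.00950)² = 2.26e-05;  (2·δr/r)² = (2×0.0904)² = 0.0327;  (2·δz/z)² = (2×0.0523)² = 0.0109;  (1·δu/u)² = (1×0.0141)² = 0.000199
δQ/Q = √(0.0438) = 0.209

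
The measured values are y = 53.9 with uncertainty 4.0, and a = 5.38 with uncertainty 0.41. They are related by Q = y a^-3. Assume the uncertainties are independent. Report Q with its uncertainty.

Relative error in a monomial: (δQ/Q)² = Σ (nᵢ · δxᵢ/xᵢ)².
  (1·δy/y)² = (1×0.0742)² = 0.00551;  (-3·δa/a)² = (-3×0.0762)² = 0.0523
δQ/Q = √(0.0578) = 0.240
Q = 0.346, so δQ = 0.240 × 0.346 = 0.0832.

0.346 ± 0.0832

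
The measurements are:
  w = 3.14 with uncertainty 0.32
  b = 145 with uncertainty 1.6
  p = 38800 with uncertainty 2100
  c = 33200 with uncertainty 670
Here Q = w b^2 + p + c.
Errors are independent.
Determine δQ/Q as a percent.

Let h = w·b^2 = 66000. δh/h = √((1·δw/w)² + (2·δb/b)²) = √(0.0104 + 0.000487) = 0.104, so δh = 6880.
Q = h + p + c: δQ = √(δh² + δp² + δc²) = √(4.74e+07 + 4.41e+06 + 4.49e+05) = 7230
Q = 1.38e+05, so δQ/Q = 7230/1.38e+05 = 0.0524.

5.24%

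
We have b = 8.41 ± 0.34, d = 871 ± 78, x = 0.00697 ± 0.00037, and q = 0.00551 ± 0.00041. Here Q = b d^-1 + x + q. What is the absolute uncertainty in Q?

0.00110

Let p = b·d^-1 = 0.00966. δp/p = √((1·δb/b)² + (-1·δd/d)²) = √(0.00163 + 0.00802) = 0.0983, so δp = 0.000949.
Q = p + x + q: δQ = √(δp² + δx² + δq²) = √(9e-07 + 1.37e-07 + 1.68e-07) = 0.00110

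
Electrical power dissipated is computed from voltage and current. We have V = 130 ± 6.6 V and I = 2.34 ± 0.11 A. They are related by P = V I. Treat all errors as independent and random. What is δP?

Products/powers → add relative errors in quadrature, weighted by exponent:
  (1·δV/V)² = (1×0.0508)² = 0.00258;  (1·δI/I)² = (1×0.0470)² = 0.00221
δP/P = √(0.00479) = 0.0692
P = 304 W, so δP = 0.0692 × 304 = 21.0 W.

21.0 W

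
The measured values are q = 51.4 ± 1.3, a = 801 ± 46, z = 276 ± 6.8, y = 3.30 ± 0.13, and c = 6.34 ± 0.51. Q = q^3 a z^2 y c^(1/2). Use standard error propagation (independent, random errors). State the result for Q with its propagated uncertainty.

(6.88 ± 0.833) × 10^13

Q is a product of powers, so relative uncertainties combine in quadrature:
  (3·δq/q)² = (3×0.0253)² = 0.00576;  (1·δa/a)² = (1×0.0574)² = 0.00330;  (2·δz/z)² = (2×0.0246)² = 0.00243;  (1·δy/y)² = (1×0.0394)² = 0.00155;  (½·δc/c)² = (0.5×0.0804)² = 0.00162
δQ/Q = √(0.0147) = 0.121
Q = 6.88e+13, so δQ = 0.121 × 6.88e+13 = 8.33e+12.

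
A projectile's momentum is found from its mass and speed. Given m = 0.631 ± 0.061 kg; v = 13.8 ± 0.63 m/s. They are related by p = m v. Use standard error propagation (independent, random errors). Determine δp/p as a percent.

Relative error in a monomial: (δp/p)² = Σ (nᵢ · δxᵢ/xᵢ)².
  (1·δm/m)² = (1×0.0967)² = 0.00935;  (1·δv/v)² = (1×0.0457)² = 0.00208
δp/p = √(0.0114) = 0.107

10.7%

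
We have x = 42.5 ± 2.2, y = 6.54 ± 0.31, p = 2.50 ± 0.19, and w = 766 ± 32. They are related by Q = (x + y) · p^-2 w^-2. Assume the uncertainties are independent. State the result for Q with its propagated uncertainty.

(1.34 ± 0.240) × 10^-5

Let u = x + y = 49.0. δu = √(δx² + δy²) = √(4.84 + 0.0961) = 2.22, so δu/u = 0.0453.
Q is then a monomial in u, p, w:
δQ/Q = √((δu/u)² + (-2·δp/p)² + (-2·δw/w)²) = √(0.00205 + 0.0231 + 0.00698) = 0.179
Q = 1.34e-05, so δQ = 0.179 × 1.34e-05 = 2.4e-06.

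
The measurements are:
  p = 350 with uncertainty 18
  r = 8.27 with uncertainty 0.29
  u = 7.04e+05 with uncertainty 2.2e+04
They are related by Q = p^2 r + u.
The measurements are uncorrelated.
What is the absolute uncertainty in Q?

Let w = p^2·r = 1.01e+06. δw/w = √((2·δp/p)² + (1·δr/r)²) = √(0.0106 + 0.00123) = 0.109, so δw = 1.1e+05.
Q = w + u: δQ = √(δw² + δu²) = √(1.21e+10 + 4.84e+08) = 1.12e+05

1.12e+05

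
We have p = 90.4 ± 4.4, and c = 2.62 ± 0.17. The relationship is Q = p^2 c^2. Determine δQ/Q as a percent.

For a monomial Q ∝ p^2, c^2, fractional errors add in quadrature:
  (2·δp/p)² = (2×0.0487)² = 0.00948;  (2·δc/c)² = (2×0.0649)² = 0.0168
δQ/Q = √(0.0263) = 0.162

16.2%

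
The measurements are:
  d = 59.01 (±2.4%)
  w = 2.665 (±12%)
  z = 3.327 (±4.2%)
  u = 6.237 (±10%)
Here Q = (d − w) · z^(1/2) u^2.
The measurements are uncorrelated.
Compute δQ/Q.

0.203

Let h = d − w = 56.34. δh = √(δd² + δw²) = √(2.01 + 0.102) = 1.45, so δh/h = 0.0258.
Q is then a monomial in h, z, u:
δQ/Q = √((δh/h)² + (½·δz/z)² + (2·δu/u)²) = √(0.000664 + 0.000441 + 0.0400) = 0.203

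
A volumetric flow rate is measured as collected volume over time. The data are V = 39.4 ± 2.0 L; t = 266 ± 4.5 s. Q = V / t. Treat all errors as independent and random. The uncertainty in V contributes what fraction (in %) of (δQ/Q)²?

(δQ/Q)² = (1·δV/V)² + (-1·δt/t)²
  V term: (1×0.0508)² = 0.00258
  t term: (-1×0.0169)² = 0.000286
Total = 0.00286. Share from V = 0.00258/0.00286 = 0.900.

90.0%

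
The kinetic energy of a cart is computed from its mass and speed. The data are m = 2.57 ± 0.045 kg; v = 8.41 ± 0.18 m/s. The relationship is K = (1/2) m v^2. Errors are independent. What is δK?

For a monomial K ∝ m, v^2, fractional errors add in quadrature:
  (1·δm/m)² = (1×0.0175)² = 0.000307;  (2·δv/v)² = (2×0.0214)² = 0.00183
δK/K = √(0.00214) = 0.0462
K = 90.9 J, so δK = 0.0462 × 90.9 = 4.20 J.

4.20 J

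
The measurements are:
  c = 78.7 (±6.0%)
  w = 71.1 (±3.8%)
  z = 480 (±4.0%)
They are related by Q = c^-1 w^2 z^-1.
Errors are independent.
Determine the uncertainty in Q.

Products/powers → add relative errors in quadrature, weighted by exponent:
  (-1·δc/c)² = (-1×0.0600)² = 0.00360;  (2·δw/w)² = (2×0.0380)² = 0.00578;  (-1·δz/z)² = (-1×0.0400)² = 0.00160
δQ/Q = √(0.0110) = 0.105
Q = 0.134, so δQ = 0.105 × 0.134 = 0.0140.

0.0140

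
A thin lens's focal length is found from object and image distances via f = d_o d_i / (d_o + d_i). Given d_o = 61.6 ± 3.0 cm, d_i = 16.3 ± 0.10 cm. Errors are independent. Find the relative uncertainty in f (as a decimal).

0.0113

∂f/∂d_o = (d_i/(d_o+d_i))² = 0.0438;  ∂f/∂d_i = (d_o/(d_o+d_i))² = 0.625
δf = √((∂f/∂d_o · δd_o)² + (∂f/∂d_i · δd_i)²) = √(0.0173 + 0.00391) = 0.145 cm
f = 12.9 cm, so δf/f = 0.145/12.9 = 0.0113.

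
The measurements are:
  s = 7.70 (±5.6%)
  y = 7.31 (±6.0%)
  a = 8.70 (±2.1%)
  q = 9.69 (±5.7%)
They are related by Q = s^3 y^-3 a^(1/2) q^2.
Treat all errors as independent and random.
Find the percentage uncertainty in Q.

Q is a product of powers, so relative uncertainties combine in quadrature:
  (3·δs/s)² = (3×0.0560)² = 0.0282;  (-3·δy/y)² = (-3×0.0600)² = 0.0324;  (½·δa/a)² = (0.5×0.0210)² = 0.000110;  (2·δq/q)² = (2×0.0570)² = 0.0130
δQ/Q = √(0.0737) = 0.272

27.2%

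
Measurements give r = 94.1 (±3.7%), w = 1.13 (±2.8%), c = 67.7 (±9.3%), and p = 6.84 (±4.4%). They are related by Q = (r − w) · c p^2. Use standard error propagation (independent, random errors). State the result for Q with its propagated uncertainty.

Let u = r − w = 93.0. δu = √(δr² + δw²) = √(12.1 + 0.00100) = 3.48, so δu/u = 0.0375.
Q is then a monomial in u, c, p:
δQ/Q = √((δu/u)² + (1·δc/c)² + (2·δp/p)²) = √(0.00140 + 0.00865 + 0.00774) = 0.133
Q = 2.94e+05, so δQ = 0.133 × 2.94e+05 = 39300.

(2.94 ± 0.393) × 10^5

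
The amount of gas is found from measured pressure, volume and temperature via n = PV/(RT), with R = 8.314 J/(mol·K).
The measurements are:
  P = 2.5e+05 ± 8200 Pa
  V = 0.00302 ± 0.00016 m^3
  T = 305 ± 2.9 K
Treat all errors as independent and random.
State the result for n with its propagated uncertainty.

0.298 ± 0.0188 mol

Each factor contributes (exponent × relative error)² to (δn/n)²:
  (1·δP/P)² = (1×0.0328)² = 0.00108;  (1·δV/V)² = (1×0.0530)² = 0.00281;  (-1·δT/T)² = (-1×0.00951)² = 9.04e-05
δn/n = √(0.00397) = 0.0630
n = 0.298 mol, so δn = 0.0630 × 0.298 = 0.0188 mol.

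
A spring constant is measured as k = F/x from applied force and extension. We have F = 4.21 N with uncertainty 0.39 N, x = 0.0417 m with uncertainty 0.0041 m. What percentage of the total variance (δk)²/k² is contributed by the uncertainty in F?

47.0%

(δk/k)² = (1·δF/F)² + (-1·δx/x)²
  F term: (1×0.0926)² = 0.00858
  x term: (-1×0.0983)² = 0.00967
Total = 0.0182. Share from F = 0.00858/0.0182 = 0.470.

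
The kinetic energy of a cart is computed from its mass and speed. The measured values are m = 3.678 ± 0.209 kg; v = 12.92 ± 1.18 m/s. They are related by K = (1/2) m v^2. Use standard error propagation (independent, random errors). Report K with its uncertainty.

For a monomial K ∝ m, v^2, fractional errors add in quadrature:
  (1·δm/m)² = (1×0.0568)² = 0.00323;  (2·δv/v)² = (2×0.0913)² = 0.0334
δK/K = √(0.0366) = 0.191
K = 307.0 J, so δK = 0.191 × 307.0 = 58.7 J.

307.0 ± 58.7 J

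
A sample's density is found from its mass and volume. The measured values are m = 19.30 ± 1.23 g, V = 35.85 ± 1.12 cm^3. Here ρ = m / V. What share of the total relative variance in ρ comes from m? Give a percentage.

(δρ/ρ)² = (1·δm/m)² + (-1·δV/V)²
  m term: (1×0.0637)² = 0.00406
  V term: (-1×0.0312)² = 0.000976
Total = 0.00504. Share from m = 0.00406/0.00504 = 0.806.

80.6%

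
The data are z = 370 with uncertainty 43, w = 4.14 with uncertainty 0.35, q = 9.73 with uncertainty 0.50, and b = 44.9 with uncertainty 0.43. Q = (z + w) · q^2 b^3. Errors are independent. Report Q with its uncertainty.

Let u = z + w = 374. δu = √(δz² + δw²) = √(1850 + 0.122) = 43.0, so δu/u = 0.115.
Q is then a monomial in u, q, b:
δQ/Q = √((δu/u)² + (2·δq/q)² + (3·δb/b)²) = √(0.0132 + 0.0106 + 0.000825) = 0.157
Q = 3.21e+09, so δQ = 0.157 × 3.21e+09 = 5.03e+08.

(3.21 ± 0.503) × 10^9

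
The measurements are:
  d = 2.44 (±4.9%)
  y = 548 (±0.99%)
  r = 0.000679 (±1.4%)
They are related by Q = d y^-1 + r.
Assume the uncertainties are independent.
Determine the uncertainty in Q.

0.000223

Let p = d·y^-1 = 0.00445. δp/p = √((1·δd/d)² + (-1·δy/y)²) = √(0.00240 + 9.8e-05) = 0.0500, so δp = 0.000223.
Q = p + r: δQ = √(δp² + δr²) = √(4.95e-08 + 9.04e-11) = 0.000223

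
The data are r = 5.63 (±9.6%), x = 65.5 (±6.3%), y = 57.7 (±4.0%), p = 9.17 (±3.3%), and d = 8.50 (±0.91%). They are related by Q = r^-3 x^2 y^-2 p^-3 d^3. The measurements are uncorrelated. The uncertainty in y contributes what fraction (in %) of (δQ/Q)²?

(δQ/Q)² = (-3·δr/r)² + (2·δx/x)² + (-2·δy/y)² + (-3·δp/p)² + (3·δd/d)²
  r term: (-3×0.0960)² = 0.0829
  x term: (2×0.0630)² = 0.0159
  y term: (-2×0.0400)² = 0.00640
  p term: (-3×0.0330)² = 0.00980
  d term: (3×0.00910)² = 0.000745
Total = 0.116. Share from y = 0.00640/0.116 = 0.0553.

5.53%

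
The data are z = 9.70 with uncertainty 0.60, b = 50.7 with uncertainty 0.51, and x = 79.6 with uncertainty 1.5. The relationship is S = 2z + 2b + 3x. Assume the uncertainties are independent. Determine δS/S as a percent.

1.33%

Absolute uncertainties add in quadrature for a linear combination:
  (2·δz)² = 1.44;  (2·δb)² = 1.04;  (3·δx)² = 20.2
δS = √(22.7) = 4.77
S = 360, so δS/S = 4.77/360 = 0.0133.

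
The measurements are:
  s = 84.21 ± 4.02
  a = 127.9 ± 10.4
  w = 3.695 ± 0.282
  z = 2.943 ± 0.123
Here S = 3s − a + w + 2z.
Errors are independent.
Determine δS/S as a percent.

S is a linear combination, so absolute uncertainties add in quadrature:
  (3·δs)² = 145;  (δa)² = 108;  (δw)² = 0.0795;  (2·δz)² = 0.0605
δS = √(254) = 15.9
S = 134.3, so δS/S = 15.9/134.3 = 0.119.

11.9%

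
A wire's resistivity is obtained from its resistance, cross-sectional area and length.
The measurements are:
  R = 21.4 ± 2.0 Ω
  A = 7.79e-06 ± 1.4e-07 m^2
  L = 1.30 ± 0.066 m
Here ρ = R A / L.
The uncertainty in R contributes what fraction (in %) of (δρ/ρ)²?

75.1%

(δρ/ρ)² = (1·δR/R)² + (1·δA/A)² + (-1·δL/L)²
  R term: (1×0.0935)² = 0.00873
  A term: (1×0.0180)² = 0.000323
  L term: (-1×0.0508)² = 0.00258
Total = 0.0116. Share from R = 0.00873/0.0116 = 0.751.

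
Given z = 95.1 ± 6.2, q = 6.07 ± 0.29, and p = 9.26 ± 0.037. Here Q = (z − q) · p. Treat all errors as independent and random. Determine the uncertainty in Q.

57.6

Let u = z − q = 89.0. δu = √(δz² + δq²) = √(38.4 + 0.0841) = 6.21, so δu/u = 0.0697.
Q is then a monomial in u, p:
δQ/Q = √((δu/u)² + (1·δp/p)²) = √(0.00486 + 1.6e-05) = 0.0698
Q = 824, so δQ = 0.0698 × 824 = 57.6.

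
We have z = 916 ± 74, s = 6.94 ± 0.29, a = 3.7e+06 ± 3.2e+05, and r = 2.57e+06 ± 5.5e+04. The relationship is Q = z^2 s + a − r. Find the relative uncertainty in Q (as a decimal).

Let p = z^2·s = 5.82e+06. δp/p = √((2·δz/z)² + (1·δs/s)²) = √(0.0261 + 0.00175) = 0.167, so δp = 9.72e+05.
Q = p + a − r: δQ = √(δp² + δa² + δr²) = √(9.44e+11 + 1.02e+11 + 3.02e+09) = 1.02e+06
Q = 6.95e+06, so δQ/Q = 1.02e+06/6.95e+06 = 0.147.

0.147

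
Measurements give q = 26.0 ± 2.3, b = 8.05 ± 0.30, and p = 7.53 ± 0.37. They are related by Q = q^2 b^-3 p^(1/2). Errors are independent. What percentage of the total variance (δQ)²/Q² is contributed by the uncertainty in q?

(δQ/Q)² = (2·δq/q)² + (-3·δb/b)² + (½·δp/p)²
  q term: (2×0.0885)² = 0.0313
  b term: (-3×0.0373)² = 0.0125
  p term: (0.5×0.0491)² = 0.000604
Total = 0.0444. Share from q = 0.0313/0.0444 = 0.705.

70.5%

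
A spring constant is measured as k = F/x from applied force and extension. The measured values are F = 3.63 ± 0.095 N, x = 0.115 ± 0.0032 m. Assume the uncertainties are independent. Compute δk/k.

0.0382

Each factor contributes (exponent × relative error)² to (δk/k)²:
  (1·δF/F)² = (1×0.0262)² = 0.000685;  (-1·δx/x)² = (-1×0.0278)² = 0.000774
δk/k = √(0.00146) = 0.0382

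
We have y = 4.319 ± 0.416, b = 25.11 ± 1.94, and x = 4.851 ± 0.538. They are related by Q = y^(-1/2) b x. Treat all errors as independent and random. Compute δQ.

Q is a product of powers, so relative uncertainties combine in quadrature:
  (−½·δy/y)² = (-0.5×0.0963)² = 0.00232;  (1·δb/b)² = (1×0.0773)² = 0.00597;  (1·δx/x)² = (1×0.111)² = 0.0123
δQ/Q = √(0.0206) = 0.143
Q = 58.61, so δQ = 0.143 × 58.61 = 8.41.

8.41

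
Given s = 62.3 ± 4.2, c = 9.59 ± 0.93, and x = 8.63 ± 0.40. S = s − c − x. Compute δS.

4.32

For a sum/difference, combine absolute errors in quadrature:
  (δs)² = 17.6;  (δc)² = 0.865;  (δx)² = 0.160
δS = √(18.7) = 4.32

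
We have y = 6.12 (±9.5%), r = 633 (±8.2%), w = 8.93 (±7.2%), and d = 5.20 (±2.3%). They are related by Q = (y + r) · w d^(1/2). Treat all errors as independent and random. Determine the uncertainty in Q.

Let u = y + r = 639. δu = √(δy² + δr²) = √(0.338 + 2690) = 51.9, so δu/u = 0.0812.
Q is then a monomial in u, w, d:
δQ/Q = √((δu/u)² + (1·δw/w)² + (½·δd/d)²) = √(0.00660 + 0.00518 + 0.000132) = 0.109
Q = 13000, so δQ = 0.109 × 13000 = 1420.

1420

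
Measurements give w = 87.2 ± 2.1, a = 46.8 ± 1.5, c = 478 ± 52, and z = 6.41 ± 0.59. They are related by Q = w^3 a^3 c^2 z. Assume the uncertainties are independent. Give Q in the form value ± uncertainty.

For a monomial Q ∝ w^3, a^3, c^2, z, fractional errors add in quadrature:
  (3·δw/w)² = (3×0.0241)² = 0.00522;  (3·δa/a)² = (3×0.0321)² = 0.00925;  (2·δc/c)² = (2×0.109)² = 0.0473;  (1·δz/z)² = (1×0.0920)² = 0.00847
δQ/Q = √(0.0703) = 0.265
Q = 9.95e+16, so δQ = 0.265 × 9.95e+16 = 2.64e+16.

(9.95 ± 2.64) × 10^16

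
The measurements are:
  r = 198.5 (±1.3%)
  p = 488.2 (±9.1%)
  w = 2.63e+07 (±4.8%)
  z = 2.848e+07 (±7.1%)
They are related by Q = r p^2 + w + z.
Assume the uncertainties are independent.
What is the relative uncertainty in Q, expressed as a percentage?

8.77%

Let h = r·p^2 = 4.731e+07. δh/h = √((1·δr/r)² + (2·δp/p)²) = √(0.000169 + 0.0331) = 0.182, so δh = 8.63e+06.
Q = h + w + z: δQ = √(δh² + δw² + δz²) = √(7.45e+13 + 1.59e+12 + 4.09e+12) = 8.96e+06
Q = 1.021e+08, so δQ/Q = 8.96e+06/1.021e+08 = 0.0877.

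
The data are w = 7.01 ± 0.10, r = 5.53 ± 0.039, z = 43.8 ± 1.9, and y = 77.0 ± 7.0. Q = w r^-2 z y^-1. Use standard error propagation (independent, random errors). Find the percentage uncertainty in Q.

Products/powers → add relative errors in quadrature, weighted by exponent:
  (1·δw/w)² = (1×0.0143)² = 0.000203;  (-2·δr/r)² = (-2×0.00705)² = 0.000199;  (1·δz/z)² = (1×0.0434)² = 0.00188;  (-1·δy/y)² = (-1×0.0909)² = 0.00826
δQ/Q = √(0.0105) = 0.103

10.3%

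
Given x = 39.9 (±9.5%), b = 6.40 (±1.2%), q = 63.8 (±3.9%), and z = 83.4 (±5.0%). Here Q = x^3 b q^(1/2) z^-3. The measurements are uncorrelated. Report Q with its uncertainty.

Each factor contributes (exponent × relative error)² to (δQ/Q)²:
  (3·δx/x)² = (3×0.0950)² = 0.0812;  (1·δb/b)² = (1×0.0120)² = 0.000144;  (½·δq/q)² = (0.5×0.0390)² = 0.000380;  (-3·δz/z)² = (-3×0.0500)² = 0.0225
δQ/Q = √(0.104) = 0.323
Q = 5.60, so δQ = 0.323 × 5.60 = 1.81.

5.60 ± 1.81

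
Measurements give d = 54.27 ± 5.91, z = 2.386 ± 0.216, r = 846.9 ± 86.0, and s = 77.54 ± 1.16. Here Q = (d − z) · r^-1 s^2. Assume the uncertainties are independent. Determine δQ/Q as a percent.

Let u = d − z = 51.88. δu = √(δd² + δz²) = √(34.9 + 0.0467) = 5.91, so δu/u = 0.114.
Q is then a monomial in u, r, s:
δQ/Q = √((δu/u)² + (-1·δr/r)² + (2·δs/s)²) = √(0.0130 + 0.0103 + 0.000895) = 0.156

15.6%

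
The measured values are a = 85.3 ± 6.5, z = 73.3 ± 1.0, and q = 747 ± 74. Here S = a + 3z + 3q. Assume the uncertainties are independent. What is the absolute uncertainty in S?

Absolute uncertainties add in quadrature for a linear combination:
  (δa)² = 42.2;  (3·δz)² = 9.00;  (3·δq)² = 49300
δS = √(49300) = 222

222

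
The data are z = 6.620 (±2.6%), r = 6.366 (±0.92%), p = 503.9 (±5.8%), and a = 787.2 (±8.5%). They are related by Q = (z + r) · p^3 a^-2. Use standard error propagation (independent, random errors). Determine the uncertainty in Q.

653

Let u = z + r = 12.99. δu = √(δz² + δr²) = √(0.0296 + 0.00343) = 0.182, so δu/u = 0.0140.
Q is then a monomial in u, p, a:
δQ/Q = √((δu/u)² + (3·δp/p)² + (-2·δa/a)²) = √(0.000196 + 0.0303 + 0.0289) = 0.244
Q = 2681, so δQ = 0.244 × 2681 = 653.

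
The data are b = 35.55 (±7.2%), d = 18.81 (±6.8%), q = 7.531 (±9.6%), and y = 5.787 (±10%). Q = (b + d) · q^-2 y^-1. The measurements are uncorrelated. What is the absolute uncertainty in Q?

0.0369

Let u = b + d = 54.36. δu = √(δb² + δd²) = √(6.55 + 1.64) = 2.86, so δu/u = 0.0526.
Q is then a monomial in u, q, y:
δQ/Q = √((δu/u)² + (-2·δq/q)² + (-1·δy/y)²) = √(0.00277 + 0.0369 + 0.0100) = 0.223
Q = 0.1656, so δQ = 0.223 × 0.1656 = 0.0369.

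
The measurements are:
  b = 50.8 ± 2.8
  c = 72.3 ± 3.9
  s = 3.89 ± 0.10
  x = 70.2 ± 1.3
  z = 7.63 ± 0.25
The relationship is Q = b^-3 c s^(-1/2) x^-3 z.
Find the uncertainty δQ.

1.15e-09

Relative error in a monomial: (δQ/Q)² = Σ (nᵢ · δxᵢ/xᵢ)².
  (-3·δb/b)² = (-3×0.0551)² = 0.0273;  (1·δc/c)² = (1×0.0539)² = 0.00291;  (−½·δs/s)² = (-0.5×0.0257)² = 0.000165;  (-3·δx/x)² = (-3×0.0185)² = 0.00309;  (1·δz/z)² = (1×0.0328)² = 0.00107
δQ/Q = √(0.0346) = 0.186
Q = 6.17e-09, so δQ = 0.186 × 6.17e-09 = 1.15e-09.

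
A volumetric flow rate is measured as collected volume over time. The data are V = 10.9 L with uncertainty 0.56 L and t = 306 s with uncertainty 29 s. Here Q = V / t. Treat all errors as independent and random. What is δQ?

Each factor contributes (exponent × relative error)² to (δQ/Q)²:
  (1·δV/V)² = (1×0.0514)² = 0.00264;  (-1·δt/t)² = (-1×0.0948)² = 0.00898
δQ/Q = √(0.0116) = 0.108
Q = 0.0356 L/s, so δQ = 0.108 × 0.0356 = 0.00384 L/s.

0.00384 L/s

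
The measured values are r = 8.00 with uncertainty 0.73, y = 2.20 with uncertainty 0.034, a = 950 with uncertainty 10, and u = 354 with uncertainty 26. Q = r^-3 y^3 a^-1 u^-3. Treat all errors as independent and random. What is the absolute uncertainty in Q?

1.75e-13

Relative error in a monomial: (δQ/Q)² = Σ (nᵢ · δxᵢ/xᵢ)².
  (-3·δr/r)² = (-3×0.0912)² = 0.0749;  (3·δy/y)² = (3×0.0155)² = 0.00215;  (-1·δa/a)² = (-1×0.0105)² = 0.000111;  (-3·δu/u)² = (-3×0.0734)² = 0.0485
δQ/Q = √(0.126) = 0.355
Q = 4.93e-13, so δQ = 0.355 × 4.93e-13 = 1.75e-13.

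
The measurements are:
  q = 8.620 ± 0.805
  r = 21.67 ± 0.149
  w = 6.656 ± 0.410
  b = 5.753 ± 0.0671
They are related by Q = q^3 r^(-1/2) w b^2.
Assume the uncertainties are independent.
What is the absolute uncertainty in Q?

Q is a product of powers, so relative uncertainties combine in quadrature:
  (3·δq/q)² = (3×0.0934)² = 0.0785;  (−½·δr/r)² = (-0.5×0.00688)² = 1.18e-05;  (1·δw/w)² = (1×0.0616)² = 0.00379;  (2·δb/b)² = (2×0.0117)² = 0.000544
δQ/Q = √(0.0828) = 0.288
Q = 30310, so δQ = 0.288 × 30310 = 8720.

8720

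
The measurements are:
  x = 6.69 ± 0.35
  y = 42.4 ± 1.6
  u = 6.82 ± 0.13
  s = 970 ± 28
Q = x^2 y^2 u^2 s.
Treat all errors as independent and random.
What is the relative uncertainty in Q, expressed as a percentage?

13.8%

Relative error in a monomial: (δQ/Q)² = Σ (nᵢ · δxᵢ/xᵢ)².
  (2·δx/x)² = (2×0.0523)² = 0.0109;  (2·δy/y)² = (2×0.0377)² = 0.00570;  (2·δu/u)² = (2×0.0191)² = 0.00145;  (1·δs/s)² = (1×0.0289)² = 0.000833
δQ/Q = √(0.0189) = 0.138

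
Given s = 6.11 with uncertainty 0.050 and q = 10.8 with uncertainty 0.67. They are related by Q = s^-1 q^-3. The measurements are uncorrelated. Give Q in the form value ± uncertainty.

(1.30 ± 0.242) × 10^-4

Products/powers → add relative errors in quadrature, weighted by exponent:
  (-1·δs/s)² = (-1×0.00818)² = 6.7e-05;  (-3·δq/q)² = (-3×0.0620)² = 0.0346
δQ/Q = √(0.0347) = 0.186
Q = 0.000130, so δQ = 0.186 × 0.000130 = 2.42e-05.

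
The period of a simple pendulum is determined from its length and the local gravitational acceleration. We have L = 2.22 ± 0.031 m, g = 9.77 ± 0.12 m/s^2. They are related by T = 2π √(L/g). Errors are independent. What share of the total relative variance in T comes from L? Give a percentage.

(δT/T)² = (½·δL/L)² + (−½·δg/g)²
  L term: (0.5×0.0140)² = 4.87e-05
  g term: (-0.5×0.0123)² = 3.77e-05
Total = 8.65e-05. Share from L = 4.87e-05/8.65e-05 = 0.564.

56.4%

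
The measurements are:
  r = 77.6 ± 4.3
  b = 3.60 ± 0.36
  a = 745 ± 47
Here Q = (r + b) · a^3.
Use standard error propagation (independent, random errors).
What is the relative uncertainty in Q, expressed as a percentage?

19.7%

Let u = r + b = 81.2. δu = √(δr² + δb²) = √(18.5 + 0.130) = 4.32, so δu/u = 0.0531.
Q is then a monomial in u, a:
δQ/Q = √((δu/u)² + (3·δa/a)²) = √(0.00282 + 0.0358) = 0.197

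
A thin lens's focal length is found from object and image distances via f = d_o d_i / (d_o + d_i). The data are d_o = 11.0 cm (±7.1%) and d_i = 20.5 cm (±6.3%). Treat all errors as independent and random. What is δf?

∂f/∂d_o = (d_i/(d_o+d_i))² = 0.424;  ∂f/∂d_i = (d_o/(d_o+d_i))² = 0.122
δf = √((∂f/∂d_o · δd_o)² + (∂f/∂d_i · δd_i)²) = √(0.109 + 0.0248) = 0.366 cm

0.366 cm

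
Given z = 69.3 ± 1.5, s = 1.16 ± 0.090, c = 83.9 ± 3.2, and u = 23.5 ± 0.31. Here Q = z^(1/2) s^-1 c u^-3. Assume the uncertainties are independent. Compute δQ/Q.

For a monomial Q ∝ z^(1/2), s^-1, c, u^-3, fractional errors add in quadrature:
  (½·δz/z)² = (0.5×0.0216)² = 0.000117;  (-1·δs/s)² = (-1×0.0776)² = 0.00602;  (1·δc/c)² = (1×0.0381)² = 0.00145;  (-3·δu/u)² = (-3×0.0132)² = 0.00157
δQ/Q = √(0.00916) = 0.0957

0.0957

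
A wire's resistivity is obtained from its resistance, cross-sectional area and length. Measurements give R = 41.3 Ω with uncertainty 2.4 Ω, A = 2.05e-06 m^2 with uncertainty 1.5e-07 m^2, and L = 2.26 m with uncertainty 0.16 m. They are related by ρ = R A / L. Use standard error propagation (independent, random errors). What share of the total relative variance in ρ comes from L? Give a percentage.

(δρ/ρ)² = (1·δR/R)² + (1·δA/A)² + (-1·δL/L)²
  R term: (1×0.0581)² = 0.00338
  A term: (1×0.0732)² = 0.00535
  L term: (-1×0.0708)² = 0.00501
Total = 0.0137. Share from L = 0.00501/0.0137 = 0.365.

36.5%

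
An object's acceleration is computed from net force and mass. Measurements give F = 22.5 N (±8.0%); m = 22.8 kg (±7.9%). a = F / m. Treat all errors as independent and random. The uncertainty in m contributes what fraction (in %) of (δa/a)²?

49.4%

(δa/a)² = (1·δF/F)² + (-1·δm/m)²
  F term: (1×0.0800)² = 0.00640
  m term: (-1×0.0790)² = 0.00624
Total = 0.0126. Share from m = 0.00624/0.0126 = 0.494.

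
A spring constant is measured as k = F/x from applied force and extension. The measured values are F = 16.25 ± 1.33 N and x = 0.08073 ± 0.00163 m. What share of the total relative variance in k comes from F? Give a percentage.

94.3%

(δk/k)² = (1·δF/F)² + (-1·δx/x)²
  F term: (1×0.0818)² = 0.00670
  x term: (-1×0.0202)² = 0.000408
Total = 0.00711. Share from F = 0.00670/0.00711 = 0.943.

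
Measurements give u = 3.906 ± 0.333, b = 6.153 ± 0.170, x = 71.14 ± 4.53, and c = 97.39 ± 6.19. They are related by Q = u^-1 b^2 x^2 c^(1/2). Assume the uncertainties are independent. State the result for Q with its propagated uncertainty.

484100 ± 80400

Relative error in a monomial: (δQ/Q)² = Σ (nᵢ · δxᵢ/xᵢ)².
  (-1·δu/u)² = (-1×0.0853)² = 0.00727;  (2·δb/b)² = (2×0.0276)² = 0.00305;  (2·δx/x)² = (2×0.0637)² = 0.0162;  (½·δc/c)² = (0.5×0.0636)² = 0.00101
δQ/Q = √(0.0276) = 0.166
Q = 484100, so δQ = 0.166 × 484100 = 80400.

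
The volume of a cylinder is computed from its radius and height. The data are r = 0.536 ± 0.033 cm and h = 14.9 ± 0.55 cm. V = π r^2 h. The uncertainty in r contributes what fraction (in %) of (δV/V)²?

91.8%

(δV/V)² = (2·δr/r)² + (1·δh/h)²
  r term: (2×0.0616)² = 0.0152
  h term: (1×0.0369)² = 0.00136
Total = 0.0165. Share from r = 0.0152/0.0165 = 0.918.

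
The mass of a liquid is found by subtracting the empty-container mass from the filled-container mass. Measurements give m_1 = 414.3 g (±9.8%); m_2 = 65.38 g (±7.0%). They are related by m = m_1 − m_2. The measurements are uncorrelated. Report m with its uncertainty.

m is a linear combination, so absolute uncertainties add in quadrature:
  (δm_1)² = 1650;  (δm_2)² = 20.9
δm = √(1670) = 40.9 g
m = 348.9 g.

348.9 ± 40.9 g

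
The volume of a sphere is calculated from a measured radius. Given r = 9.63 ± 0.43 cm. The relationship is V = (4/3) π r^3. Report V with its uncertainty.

V ∝ r^3, so δV/V = |3| · δr/r = 3 × 0.0447 = 0.134.
V = 3740 cm^3, so δV = 0.134 × 3740 = 501 cm^3.

3740 ± 501 cm^3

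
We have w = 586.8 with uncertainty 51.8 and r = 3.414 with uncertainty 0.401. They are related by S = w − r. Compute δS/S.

0.0888

Sums and differences: (δS)² = Σ (cᵢ δxᵢ)².
  (δw)² = 2680;  (δr)² = 0.161
δS = √(2680) = 51.8
S = 583.4, so δS/S = 51.8/583.4 = 0.0888.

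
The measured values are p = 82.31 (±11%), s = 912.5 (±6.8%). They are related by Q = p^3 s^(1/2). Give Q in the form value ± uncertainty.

(1.685 ± 0.559) × 10^7

Relative error in a monomial: (δQ/Q)² = Σ (nᵢ · δxᵢ/xᵢ)².
  (3·δp/p)² = (3×0.110)² = 0.109;  (½·δs/s)² = (0.5×0.0680)² = 0.00116
δQ/Q = √(0.110) = 0.332
Q = 1.685e+07, so δQ = 0.332 × 1.685e+07 = 5.59e+06.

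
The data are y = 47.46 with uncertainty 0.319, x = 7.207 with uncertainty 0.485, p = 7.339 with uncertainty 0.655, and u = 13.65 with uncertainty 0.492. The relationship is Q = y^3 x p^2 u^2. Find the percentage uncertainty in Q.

Q is a product of powers, so relative uncertainties combine in quadrature:
  (3·δy/y)² = (3×0.00672)² = 0.000407;  (1·δx/x)² = (1×0.0673)² = 0.00453;  (2·δp/p)² = (2×0.0892)² = 0.0319;  (2·δu/u)² = (2×0.0360)² = 0.00520
δQ/Q = √(0.0420) = 0.205

20.5%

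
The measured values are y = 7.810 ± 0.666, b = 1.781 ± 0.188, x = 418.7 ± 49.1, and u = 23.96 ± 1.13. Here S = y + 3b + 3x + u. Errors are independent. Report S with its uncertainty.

For a sum/difference, combine absolute errors in quadrature:
  (δy)² = 0.444;  (3·δb)² = 0.318;  (3·δx)² = 21700;  (δu)² = 1.28
δS = √(21700) = 147
S = 1293.

1293 ± 147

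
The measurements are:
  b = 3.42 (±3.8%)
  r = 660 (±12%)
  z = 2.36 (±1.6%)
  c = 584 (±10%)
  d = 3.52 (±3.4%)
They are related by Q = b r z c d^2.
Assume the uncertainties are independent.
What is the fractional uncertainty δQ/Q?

Each factor contributes (exponent × relative error)² to (δQ/Q)²:
  (1·δb/b)² = (1×0.0380)² = 0.00144;  (1·δr/r)² = (1×0.120)² = 0.0144;  (1·δz/z)² = (1×0.0160)² = 0.000256;  (1·δc/c)² = (1×0.100)² = 0.0100;  (2·δd/d)² = (2×0.0340)² = 0.00462
δQ/Q = √(0.0307) = 0.175

0.175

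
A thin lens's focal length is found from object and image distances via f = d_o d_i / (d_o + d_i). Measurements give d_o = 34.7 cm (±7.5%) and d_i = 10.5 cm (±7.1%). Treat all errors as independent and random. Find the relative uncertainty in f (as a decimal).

0.0572

∂f/∂d_o = (d_i/(d_o+d_i))² = 0.0540;  ∂f/∂d_i = (d_o/(d_o+d_i))² = 0.589
δf = √((∂f/∂d_o · δd_o)² + (∂f/∂d_i · δd_i)²) = √(0.0197 + 0.193) = 0.461 cm
f = 8.06 cm, so δf/f = 0.461/8.06 = 0.0572.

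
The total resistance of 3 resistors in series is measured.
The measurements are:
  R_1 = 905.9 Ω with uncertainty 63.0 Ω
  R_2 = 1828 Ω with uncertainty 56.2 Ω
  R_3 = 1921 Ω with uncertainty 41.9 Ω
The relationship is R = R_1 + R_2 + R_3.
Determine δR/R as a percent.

Each term contributes (cᵢ δxᵢ)² to (δR)²:
  (δR_1)² = 3970;  (δR_2)² = 3160;  (δR_3)² = 1760
δR = √(8880) = 94.2 Ω
R = 4655 Ω, so δR/R = 94.2/4655 = 0.0202.

2.02%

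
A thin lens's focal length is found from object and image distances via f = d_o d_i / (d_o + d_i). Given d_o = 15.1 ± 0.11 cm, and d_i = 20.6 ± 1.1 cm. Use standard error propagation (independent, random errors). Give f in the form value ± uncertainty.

∂f/∂d_o = (d_i/(d_o+d_i))² = 0.333;  ∂f/∂d_i = (d_o/(d_o+d_i))² = 0.179
δf = √((∂f/∂d_o · δd_o)² + (∂f/∂d_i · δd_i)²) = √(0.00134 + 0.0387) = 0.200 cm
f = 8.71 cm.

8.71 ± 0.200 cm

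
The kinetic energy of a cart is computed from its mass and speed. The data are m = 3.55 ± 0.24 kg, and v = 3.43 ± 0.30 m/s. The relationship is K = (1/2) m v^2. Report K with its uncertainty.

Products/powers → add relative errors in quadrature, weighted by exponent:
  (1·δm/m)² = (1×0.0676)² = 0.00457;  (2·δv/v)² = (2×0.0875)² = 0.0306
δK/K = √(0.0352) = 0.188
K = 20.9 J, so δK = 0.188 × 20.9 = 3.92 J.

20.9 ± 3.92 J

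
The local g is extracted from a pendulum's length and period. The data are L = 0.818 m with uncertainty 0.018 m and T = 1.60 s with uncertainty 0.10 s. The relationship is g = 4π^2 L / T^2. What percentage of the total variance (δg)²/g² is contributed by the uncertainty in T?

(δg/g)² = (1·δL/L)² + (-2·δT/T)²
  L term: (1×0.0220)² = 0.000484
  T term: (-2×0.0625)² = 0.0156
Total = 0.0161. Share from T = 0.0156/0.0161 = 0.970.

97.0%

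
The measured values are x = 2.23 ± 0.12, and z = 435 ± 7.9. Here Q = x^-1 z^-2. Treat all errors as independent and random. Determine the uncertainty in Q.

Each factor contributes (exponent × relative error)² to (δQ/Q)²:
  (-1·δx/x)² = (-1×0.0538)² = 0.00290;  (-2·δz/z)² = (-2×0.0182)² = 0.00132
δQ/Q = √(0.00421) = 0.0649
Q = 2.37e-06, so δQ = 0.0649 × 2.37e-06 = 1.54e-07.

1.54e-07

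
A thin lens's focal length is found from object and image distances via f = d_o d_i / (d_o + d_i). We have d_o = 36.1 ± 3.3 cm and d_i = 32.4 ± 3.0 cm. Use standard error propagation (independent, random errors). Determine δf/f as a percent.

6.52%

∂f/∂d_o = (d_i/(d_o+d_i))² = 0.224;  ∂f/∂d_i = (d_o/(d_o+d_i))² = 0.278
δf = √((∂f/∂d_o · δd_o)² + (∂f/∂d_i · δd_i)²) = √(0.545 + 0.694) = 1.11 cm
f = 17.1 cm, so δf/f = 1.11/17.1 = 0.0652.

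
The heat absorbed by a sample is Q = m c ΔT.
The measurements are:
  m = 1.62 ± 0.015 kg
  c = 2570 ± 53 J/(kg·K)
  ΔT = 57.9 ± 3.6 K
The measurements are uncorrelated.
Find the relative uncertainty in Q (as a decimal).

Products/powers → add relative errors in quadrature, weighted by exponent:
  (1·δm/m)² = (1×0.00926)² = 8.57e-05;  (1·δc/c)² = (1×0.0206)² = 0.000425;  (1·δΔT/ΔT)² = (1×0.0622)² = 0.00387
δQ/Q = √(0.00438) = 0.0662

0.0662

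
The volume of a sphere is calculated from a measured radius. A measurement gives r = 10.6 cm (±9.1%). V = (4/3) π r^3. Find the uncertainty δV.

V ∝ r^3, so δV/V = |3| · δr/r = 3 × 0.0910 = 0.273.
V = 4990 cm^3, so δV = 0.273 × 4990 = 1360 cm^3.

1360 cm^3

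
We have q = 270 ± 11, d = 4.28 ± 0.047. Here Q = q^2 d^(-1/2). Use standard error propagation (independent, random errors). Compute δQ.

2880

For a monomial Q ∝ q^2, d^(-1/2), fractional errors add in quadrature:
  (2·δq/q)² = (2×0.0407)² = 0.00664;  (−½·δd/d)² = (-0.5×0.0110)² = 3.01e-05
δQ/Q = √(0.00667) = 0.0817
Q = 35200, so δQ = 0.0817 × 35200 = 2880.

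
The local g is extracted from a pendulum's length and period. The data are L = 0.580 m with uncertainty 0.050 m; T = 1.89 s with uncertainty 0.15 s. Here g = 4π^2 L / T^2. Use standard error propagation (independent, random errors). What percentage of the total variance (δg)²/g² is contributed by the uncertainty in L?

22.8%

(δg/g)² = (1·δL/L)² + (-2·δT/T)²
  L term: (1×0.0862)² = 0.00743
  T term: (-2×0.0794)² = 0.0252
Total = 0.0326. Share from L = 0.00743/0.0326 = 0.228.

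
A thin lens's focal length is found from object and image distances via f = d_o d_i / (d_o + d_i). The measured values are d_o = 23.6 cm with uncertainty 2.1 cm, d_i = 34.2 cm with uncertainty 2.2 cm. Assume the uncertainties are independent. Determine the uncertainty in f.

∂f/∂d_o = (d_i/(d_o+d_i))² = 0.350;  ∂f/∂d_i = (d_o/(d_o+d_i))² = 0.167
δf = √((∂f/∂d_o · δd_o)² + (∂f/∂d_i · δd_i)²) = √(0.541 + 0.135) = 0.822 cm

0.822 cm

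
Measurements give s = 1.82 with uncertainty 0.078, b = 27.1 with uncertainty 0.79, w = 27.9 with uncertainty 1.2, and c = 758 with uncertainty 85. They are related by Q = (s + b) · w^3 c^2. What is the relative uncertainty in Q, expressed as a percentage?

26.0%

Let u = s + b = 28.9. δu = √(δs² + δb²) = √(0.00608 + 0.624) = 0.794, so δu/u = 0.0274.
Q is then a monomial in u, w, c:
δQ/Q = √((δu/u)² + (3·δw/w)² + (2·δc/c)²) = √(0.000753 + 0.0166 + 0.0503) = 0.260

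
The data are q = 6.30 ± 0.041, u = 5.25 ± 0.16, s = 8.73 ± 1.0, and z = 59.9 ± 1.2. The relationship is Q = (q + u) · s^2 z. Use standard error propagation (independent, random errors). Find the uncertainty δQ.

12100

Let w = q + u = 11.6. δw = √(δq² + δu²) = √(0.00168 + 0.0256) = 0.165, so δw/w = 0.0143.
Q is then a monomial in w, s, z:
δQ/Q = √((δw/w)² + (2·δs/s)² + (1·δz/z)²) = √(0.000205 + 0.0525 + 0.000401) = 0.230
Q = 52700, so δQ = 0.230 × 52700 = 12100.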